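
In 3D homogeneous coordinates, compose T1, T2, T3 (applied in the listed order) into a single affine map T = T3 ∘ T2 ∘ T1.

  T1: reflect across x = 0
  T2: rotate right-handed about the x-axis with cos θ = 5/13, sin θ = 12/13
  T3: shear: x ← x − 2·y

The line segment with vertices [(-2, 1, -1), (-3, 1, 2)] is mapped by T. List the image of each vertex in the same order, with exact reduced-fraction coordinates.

T1 reflect across x = 0: (-2, 1, -1) → (2, 1, -1); (-3, 1, 2) → (3, 1, 2)
T2 rotate right-handed about the x-axis with cos θ = 5/13, sin θ = 12/13: (2, 1, -1) → (2, 17/13, 7/13); (3, 1, 2) → (3, -19/13, 22/13)
T3 shear: x ← x − 2·y: (2, 17/13, 7/13) → (-8/13, 17/13, 7/13); (3, -19/13, 22/13) → (77/13, -19/13, 22/13)

image vertices: (-8/13, 17/13, 7/13), (77/13, -19/13, 22/13)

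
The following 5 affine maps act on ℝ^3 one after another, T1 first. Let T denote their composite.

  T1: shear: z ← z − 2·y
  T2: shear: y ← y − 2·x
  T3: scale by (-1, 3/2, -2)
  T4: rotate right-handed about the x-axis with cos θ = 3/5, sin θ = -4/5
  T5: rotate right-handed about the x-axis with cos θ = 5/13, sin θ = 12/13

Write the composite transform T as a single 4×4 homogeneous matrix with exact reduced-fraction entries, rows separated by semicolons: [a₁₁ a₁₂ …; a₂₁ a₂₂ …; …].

T = [-1 0 0 0; -189/65 61/130 32/65 0; -48/65 276/65 -126/65 0; 0 0 0 1]

T1 = [1 0 0 0; 0 1 0 0; 0 -2 1 0; 0 0 0 1]
T2·T1 = [1 0 0 0; -2 1 0 0; 0 -2 1 0; 0 0 0 1]
T3·…·T1 = [-1 0 0 0; -3 3/2 0 0; 0 4 -2 0; 0 0 0 1]
T4·…·T1 = [-1 0 0 0; -9/5 41/10 -8/5 0; 12/5 6/5 -6/5 0; 0 0 0 1]
T5·…·T1 = [-1 0 0 0; -189/65 61/130 32/65 0; -48/65 276/65 -126/65 0; 0 0 0 1]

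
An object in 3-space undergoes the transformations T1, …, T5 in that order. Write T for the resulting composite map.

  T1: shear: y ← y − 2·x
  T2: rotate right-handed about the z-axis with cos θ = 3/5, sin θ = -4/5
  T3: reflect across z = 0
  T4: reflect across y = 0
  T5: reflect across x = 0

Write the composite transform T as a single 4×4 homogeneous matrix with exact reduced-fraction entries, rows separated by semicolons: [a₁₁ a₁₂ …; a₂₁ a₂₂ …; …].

T = [1 -4/5 0 0; 2 -3/5 0 0; 0 0 -1 0; 0 0 0 1]

T1 = [1 0 0 0; -2 1 0 0; 0 0 1 0; 0 0 0 1]
T2·T1 = [-1 4/5 0 0; -2 3/5 0 0; 0 0 1 0; 0 0 0 1]
T3·…·T1 = [-1 4/5 0 0; -2 3/5 0 0; 0 0 -1 0; 0 0 0 1]
T4·…·T1 = [-1 4/5 0 0; 2 -3/5 0 0; 0 0 -1 0; 0 0 0 1]
T5·…·T1 = [1 -4/5 0 0; 2 -3/5 0 0; 0 0 -1 0; 0 0 0 1]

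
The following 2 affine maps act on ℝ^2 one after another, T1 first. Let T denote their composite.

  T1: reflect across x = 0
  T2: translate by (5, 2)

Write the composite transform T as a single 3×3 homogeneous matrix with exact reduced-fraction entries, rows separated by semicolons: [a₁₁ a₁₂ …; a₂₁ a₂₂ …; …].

T1 = [-1 0 0; 0 1 0; 0 0 1]
T2·T1 = [-1 0 5; 0 1 2; 0 0 1]

T = [-1 0 5; 0 1 2; 0 0 1]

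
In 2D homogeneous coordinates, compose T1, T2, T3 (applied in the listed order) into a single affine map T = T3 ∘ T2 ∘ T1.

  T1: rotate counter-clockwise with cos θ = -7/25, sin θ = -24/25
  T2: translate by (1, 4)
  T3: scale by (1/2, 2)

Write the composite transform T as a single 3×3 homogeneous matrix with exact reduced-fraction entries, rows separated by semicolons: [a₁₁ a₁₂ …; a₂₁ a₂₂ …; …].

T1 = [-7/25 24/25 0; -24/25 -7/25 0; 0 0 1]
T2·T1 = [-7/25 24/25 1; -24/25 -7/25 4; 0 0 1]
T3·…·T1 = [-7/50 12/25 1/2; -48/25 -14/25 8; 0 0 1]

T = [-7/50 12/25 1/2; -48/25 -14/25 8; 0 0 1]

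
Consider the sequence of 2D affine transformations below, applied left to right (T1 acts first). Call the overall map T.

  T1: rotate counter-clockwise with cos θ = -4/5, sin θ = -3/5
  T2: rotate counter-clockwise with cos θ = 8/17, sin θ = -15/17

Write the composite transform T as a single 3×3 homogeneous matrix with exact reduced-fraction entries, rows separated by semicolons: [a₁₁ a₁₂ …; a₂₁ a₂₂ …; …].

T = [-77/85 -36/85 0; 36/85 -77/85 0; 0 0 1]

T1 = [-4/5 3/5 0; -3/5 -4/5 0; 0 0 1]
T2·T1 = [-77/85 -36/85 0; 36/85 -77/85 0; 0 0 1]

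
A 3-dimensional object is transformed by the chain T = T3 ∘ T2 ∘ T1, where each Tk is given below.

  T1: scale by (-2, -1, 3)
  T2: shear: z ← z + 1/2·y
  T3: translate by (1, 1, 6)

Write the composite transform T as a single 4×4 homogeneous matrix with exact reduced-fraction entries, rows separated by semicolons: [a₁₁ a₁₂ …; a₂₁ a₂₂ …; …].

T1 = [-2 0 0 0; 0 -1 0 0; 0 0 3 0; 0 0 0 1]
T2·T1 = [-2 0 0 0; 0 -1 0 0; 0 -1/2 3 0; 0 0 0 1]
T3·…·T1 = [-2 0 0 1; 0 -1 0 1; 0 -1/2 3 6; 0 0 0 1]

T = [-2 0 0 1; 0 -1 0 1; 0 -1/2 3 6; 0 0 0 1]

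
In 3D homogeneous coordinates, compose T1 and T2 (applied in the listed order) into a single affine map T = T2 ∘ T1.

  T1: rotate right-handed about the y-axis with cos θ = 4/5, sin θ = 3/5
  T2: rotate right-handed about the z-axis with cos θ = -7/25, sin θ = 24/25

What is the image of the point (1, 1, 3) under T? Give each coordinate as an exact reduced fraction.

T1 rotate right-handed about the y-axis with cos θ = 4/5, sin θ = 3/5: (1, 1, 3) → (13/5, 1, 9/5)
T2 rotate right-handed about the z-axis with cos θ = -7/25, sin θ = 24/25: (13/5, 1, 9/5) → (-211/125, 277/125, 9/5)

T(p) = (-211/125, 277/125, 9/5)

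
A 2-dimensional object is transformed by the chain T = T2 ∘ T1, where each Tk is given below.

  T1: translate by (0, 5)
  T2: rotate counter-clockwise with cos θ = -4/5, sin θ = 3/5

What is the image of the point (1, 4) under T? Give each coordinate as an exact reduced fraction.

T(p) = (-31/5, -33/5)

T1 translate by (0, 5): (1, 4) → (1, 9)
T2 rotate counter-clockwise with cos θ = -4/5, sin θ = 3/5: (1, 9) → (-31/5, -33/5)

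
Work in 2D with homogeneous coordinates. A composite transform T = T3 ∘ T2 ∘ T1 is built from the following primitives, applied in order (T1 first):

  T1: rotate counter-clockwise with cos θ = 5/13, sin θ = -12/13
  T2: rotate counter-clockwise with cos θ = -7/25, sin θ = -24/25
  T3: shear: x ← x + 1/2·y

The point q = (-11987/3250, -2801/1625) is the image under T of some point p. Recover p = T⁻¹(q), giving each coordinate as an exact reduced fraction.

p = (3, 7/5)

T1 = [5/13 12/13 0; -12/13 5/13 0; 0 0 1]
T2·T1 = [-323/325 36/325 0; -36/325 -323/325 0; 0 0 1]
T3·…·T1 = [-341/325 -251/650 0; -36/325 -323/325 0; 0 0 1]
det M = 1; M⁻¹ = [-323/325 251/650 0; 36/325 -341/325 0; 0 0 1]
M⁻¹ · (-11987/3250, -2801/1625)ᵀ = (3, 7/5)ᵀ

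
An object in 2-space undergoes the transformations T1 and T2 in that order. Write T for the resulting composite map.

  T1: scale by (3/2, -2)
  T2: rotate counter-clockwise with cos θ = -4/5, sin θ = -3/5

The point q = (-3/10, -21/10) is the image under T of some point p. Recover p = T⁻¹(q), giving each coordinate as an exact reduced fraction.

p = (1, -3/4)

T1 = [3/2 0 0; 0 -2 0; 0 0 1]
T2·T1 = [-6/5 -6/5 0; -9/10 8/5 0; 0 0 1]
det M = -3; M⁻¹ = [-8/15 -2/5 0; -3/10 2/5 0; 0 0 1]
M⁻¹ · (-3/10, -21/10)ᵀ = (1, -3/4)ᵀ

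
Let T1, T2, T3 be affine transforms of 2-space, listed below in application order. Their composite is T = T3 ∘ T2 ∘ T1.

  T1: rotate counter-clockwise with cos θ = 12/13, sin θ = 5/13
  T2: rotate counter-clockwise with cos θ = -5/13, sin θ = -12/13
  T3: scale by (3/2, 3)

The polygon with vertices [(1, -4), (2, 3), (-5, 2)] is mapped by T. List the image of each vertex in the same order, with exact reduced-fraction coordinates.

image vertices: (-6, -3), (9/2, -6), (3, 15)

T1 rotate counter-clockwise with cos θ = 12/13, sin θ = 5/13: (1, -4) → (32/13, -43/13); (2, 3) → (9/13, 46/13); (-5, 2) → (-70/13, -1/13)
T2 rotate counter-clockwise with cos θ = -5/13, sin θ = -12/13: (32/13, -43/13) → (-4, -1); (9/13, 46/13) → (3, -2); (-70/13, -1/13) → (2, 5)
T3 scale by (3/2, 3): (-4, -1) → (-6, -3); (3, -2) → (9/2, -6); (2, 5) → (3, 15)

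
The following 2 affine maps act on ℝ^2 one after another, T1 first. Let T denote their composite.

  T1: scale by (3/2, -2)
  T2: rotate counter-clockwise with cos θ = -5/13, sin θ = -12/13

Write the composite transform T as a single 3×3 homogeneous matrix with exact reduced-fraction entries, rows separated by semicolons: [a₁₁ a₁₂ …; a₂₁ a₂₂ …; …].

T = [-15/26 -24/13 0; -18/13 10/13 0; 0 0 1]

T1 = [3/2 0 0; 0 -2 0; 0 0 1]
T2·T1 = [-15/26 -24/13 0; -18/13 10/13 0; 0 0 1]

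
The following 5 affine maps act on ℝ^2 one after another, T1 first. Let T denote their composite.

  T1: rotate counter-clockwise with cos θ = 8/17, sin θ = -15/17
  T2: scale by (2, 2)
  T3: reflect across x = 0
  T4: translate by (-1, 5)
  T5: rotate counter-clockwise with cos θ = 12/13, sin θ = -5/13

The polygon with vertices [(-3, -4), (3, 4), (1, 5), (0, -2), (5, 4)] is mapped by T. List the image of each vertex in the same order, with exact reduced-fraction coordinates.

T1 rotate counter-clockwise with cos θ = 8/17, sin θ = -15/17: (-3, -4) → (-84/17, 13/17); (3, 4) → (84/17, -13/17); (1, 5) → (83/17, 25/17); (0, -2) → (-30/17, -16/17); (5, 4) → (100/17, -43/17)
T2 scale by (2, 2): (-84/17, 13/17) → (-168/17, 26/17); (84/17, -13/17) → (168/17, -26/17); (83/17, 25/17) → (166/17, 50/17); (-30/17, -16/17) → (-60/17, -32/17); (100/17, -43/17) → (200/17, -86/17)
T3 reflect across x = 0: (-168/17, 26/17) → (168/17, 26/17); (168/17, -26/17) → (-168/17, -26/17); (166/17, 50/17) → (-166/17, 50/17); (-60/17, -32/17) → (60/17, -32/17); (200/17, -86/17) → (-200/17, -86/17)
T4 translate by (-1, 5): (168/17, 26/17) → (151/17, 111/17); (-168/17, -26/17) → (-185/17, 59/17); (-166/17, 50/17) → (-183/17, 135/17); (60/17, -32/17) → (43/17, 53/17); (-200/17, -86/17) → (-217/17, -1/17)
T5 rotate counter-clockwise with cos θ = 12/13, sin θ = -5/13: (151/17, 111/17) → (2367/221, 577/221); (-185/17, 59/17) → (-1925/221, 1633/221); (-183/17, 135/17) → (-117/17, 195/17); (43/17, 53/17) → (781/221, 421/221); (-217/17, -1/17) → (-2609/221, 1073/221)

image vertices: (2367/221, 577/221), (-1925/221, 1633/221), (-117/17, 195/17), (781/221, 421/221), (-2609/221, 1073/221)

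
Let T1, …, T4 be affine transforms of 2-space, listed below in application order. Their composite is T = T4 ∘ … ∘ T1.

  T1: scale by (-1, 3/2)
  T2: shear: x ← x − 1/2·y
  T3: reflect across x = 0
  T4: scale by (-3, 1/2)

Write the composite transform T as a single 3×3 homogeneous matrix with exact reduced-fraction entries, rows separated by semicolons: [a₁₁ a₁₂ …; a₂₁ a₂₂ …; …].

T1 = [-1 0 0; 0 3/2 0; 0 0 1]
T2·T1 = [-1 -3/4 0; 0 3/2 0; 0 0 1]
T3·…·T1 = [1 3/4 0; 0 3/2 0; 0 0 1]
T4·…·T1 = [-3 -9/4 0; 0 3/4 0; 0 0 1]

T = [-3 -9/4 0; 0 3/4 0; 0 0 1]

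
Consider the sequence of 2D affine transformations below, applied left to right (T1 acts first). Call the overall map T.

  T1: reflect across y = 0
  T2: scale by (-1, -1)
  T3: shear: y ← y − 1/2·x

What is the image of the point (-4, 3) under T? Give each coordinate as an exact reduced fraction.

T1 reflect across y = 0: (-4, 3) → (-4, -3)
T2 scale by (-1, -1): (-4, -3) → (4, 3)
T3 shear: y ← y − 1/2·x: (4, 3) → (4, 1)

T(p) = (4, 1)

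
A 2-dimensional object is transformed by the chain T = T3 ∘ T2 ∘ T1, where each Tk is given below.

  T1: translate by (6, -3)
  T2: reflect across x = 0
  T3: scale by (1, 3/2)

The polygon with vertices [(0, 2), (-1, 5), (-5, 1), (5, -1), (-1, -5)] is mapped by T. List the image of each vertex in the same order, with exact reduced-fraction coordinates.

image vertices: (-6, -3/2), (-5, 3), (-1, -3), (-11, -6), (-5, -12)

T1 translate by (6, -3): (0, 2) → (6, -1); (-1, 5) → (5, 2); (-5, 1) → (1, -2); (5, -1) → (11, -4); (-1, -5) → (5, -8)
T2 reflect across x = 0: (6, -1) → (-6, -1); (5, 2) → (-5, 2); (1, -2) → (-1, -2); (11, -4) → (-11, -4); (5, -8) → (-5, -8)
T3 scale by (1, 3/2): (-6, -1) → (-6, -3/2); (-5, 2) → (-5, 3); (-1, -2) → (-1, -3); (-11, -4) → (-11, -6); (-5, -8) → (-5, -12)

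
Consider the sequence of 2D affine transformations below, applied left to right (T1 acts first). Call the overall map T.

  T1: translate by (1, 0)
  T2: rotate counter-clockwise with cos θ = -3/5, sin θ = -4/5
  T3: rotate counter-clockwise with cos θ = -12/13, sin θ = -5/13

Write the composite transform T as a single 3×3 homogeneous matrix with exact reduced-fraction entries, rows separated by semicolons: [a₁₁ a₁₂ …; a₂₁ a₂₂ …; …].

T = [16/65 -63/65 16/65; 63/65 16/65 63/65; 0 0 1]

T1 = [1 0 1; 0 1 0; 0 0 1]
T2·T1 = [-3/5 4/5 -3/5; -4/5 -3/5 -4/5; 0 0 1]
T3·…·T1 = [16/65 -63/65 16/65; 63/65 16/65 63/65; 0 0 1]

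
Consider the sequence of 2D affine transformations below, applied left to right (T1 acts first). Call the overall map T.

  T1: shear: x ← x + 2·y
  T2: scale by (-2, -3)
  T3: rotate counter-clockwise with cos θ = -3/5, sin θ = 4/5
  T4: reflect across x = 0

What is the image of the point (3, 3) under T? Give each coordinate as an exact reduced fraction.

T(p) = (-18, -9)

T1 shear: x ← x + 2·y: (3, 3) → (9, 3)
T2 scale by (-2, -3): (9, 3) → (-18, -9)
T3 rotate counter-clockwise with cos θ = -3/5, sin θ = 4/5: (-18, -9) → (18, -9)
T4 reflect across x = 0: (18, -9) → (-18, -9)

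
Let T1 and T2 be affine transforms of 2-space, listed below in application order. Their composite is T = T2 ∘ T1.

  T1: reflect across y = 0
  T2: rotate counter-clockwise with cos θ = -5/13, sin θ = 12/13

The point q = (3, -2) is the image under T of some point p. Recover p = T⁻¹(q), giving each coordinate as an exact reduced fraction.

T1 = [1 0 0; 0 -1 0; 0 0 1]
T2·T1 = [-5/13 12/13 0; 12/13 5/13 0; 0 0 1]
det M = -1; M⁻¹ = [-5/13 12/13 0; 12/13 5/13 0; 0 0 1]
M⁻¹ · (3, -2)ᵀ = (-3, 2)ᵀ

p = (-3, 2)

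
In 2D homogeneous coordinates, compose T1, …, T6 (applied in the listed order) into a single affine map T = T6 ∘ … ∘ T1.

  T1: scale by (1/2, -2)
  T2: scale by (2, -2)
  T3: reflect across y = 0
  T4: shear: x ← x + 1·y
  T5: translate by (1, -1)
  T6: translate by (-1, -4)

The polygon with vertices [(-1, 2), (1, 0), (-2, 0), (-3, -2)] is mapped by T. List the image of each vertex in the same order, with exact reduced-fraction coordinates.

image vertices: (-9, -13), (1, -5), (-2, -5), (5, 3)

T1 scale by (1/2, -2): (-1, 2) → (-1/2, -4); (1, 0) → (1/2, 0); (-2, 0) → (-1, 0); (-3, -2) → (-3/2, 4)
T2 scale by (2, -2): (-1/2, -4) → (-1, 8); (1/2, 0) → (1, 0); (-1, 0) → (-2, 0); (-3/2, 4) → (-3, -8)
T3 reflect across y = 0: (-1, 8) → (-1, -8); (1, 0) → (1, 0); (-2, 0) → (-2, 0); (-3, -8) → (-3, 8)
T4 shear: x ← x + 1·y: (-1, -8) → (-9, -8); (1, 0) → (1, 0); (-2, 0) → (-2, 0); (-3, 8) → (5, 8)
T5 translate by (1, -1): (-9, -8) → (-8, -9); (1, 0) → (2, -1); (-2, 0) → (-1, -1); (5, 8) → (6, 7)
T6 translate by (-1, -4): (-8, -9) → (-9, -13); (2, -1) → (1, -5); (-1, -1) → (-2, -5); (6, 7) → (5, 3)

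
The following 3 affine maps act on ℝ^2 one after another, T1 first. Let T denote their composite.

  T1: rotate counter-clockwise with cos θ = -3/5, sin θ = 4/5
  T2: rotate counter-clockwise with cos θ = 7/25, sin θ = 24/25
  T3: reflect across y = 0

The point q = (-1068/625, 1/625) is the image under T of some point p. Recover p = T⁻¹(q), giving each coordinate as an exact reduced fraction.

T1 = [-3/5 -4/5 0; 4/5 -3/5 0; 0 0 1]
T2·T1 = [-117/125 44/125 0; -44/125 -117/125 0; 0 0 1]
T3·…·T1 = [-117/125 44/125 0; 44/125 117/125 0; 0 0 1]
det M = -1; M⁻¹ = [-117/125 44/125 0; 44/125 117/125 0; 0 0 1]
M⁻¹ · (-1068/625, 1/625)ᵀ = (8/5, -3/5)ᵀ

p = (8/5, -3/5)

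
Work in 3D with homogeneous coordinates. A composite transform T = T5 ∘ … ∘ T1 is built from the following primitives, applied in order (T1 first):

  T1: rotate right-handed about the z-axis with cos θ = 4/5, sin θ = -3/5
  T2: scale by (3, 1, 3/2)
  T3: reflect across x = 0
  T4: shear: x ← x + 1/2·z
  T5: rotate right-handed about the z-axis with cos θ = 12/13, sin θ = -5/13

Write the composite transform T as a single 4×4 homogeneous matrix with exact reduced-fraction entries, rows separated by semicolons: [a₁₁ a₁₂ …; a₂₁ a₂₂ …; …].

T1 = [4/5 3/5 0 0; -3/5 4/5 0 0; 0 0 1 0; 0 0 0 1]
T2·T1 = [12/5 9/5 0 0; -3/5 4/5 0 0; 0 0 3/2 0; 0 0 0 1]
T3·…·T1 = [-12/5 -9/5 0 0; -3/5 4/5 0 0; 0 0 3/2 0; 0 0 0 1]
T4·…·T1 = [-12/5 -9/5 3/4 0; -3/5 4/5 0 0; 0 0 3/2 0; 0 0 0 1]
T5·…·T1 = [-159/65 -88/65 9/13 0; 24/65 93/65 -15/52 0; 0 0 3/2 0; 0 0 0 1]

T = [-159/65 -88/65 9/13 0; 24/65 93/65 -15/52 0; 0 0 3/2 0; 0 0 0 1]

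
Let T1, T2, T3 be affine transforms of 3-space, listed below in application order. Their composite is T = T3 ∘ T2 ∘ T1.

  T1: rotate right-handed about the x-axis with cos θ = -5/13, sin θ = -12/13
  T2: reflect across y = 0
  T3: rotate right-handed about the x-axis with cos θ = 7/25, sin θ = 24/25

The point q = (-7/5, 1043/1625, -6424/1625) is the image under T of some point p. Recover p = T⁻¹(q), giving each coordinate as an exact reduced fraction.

T1 = [1 0 0 0; 0 -5/13 12/13 0; 0 -12/13 -5/13 0; 0 0 0 1]
T2·T1 = [1 0 0 0; 0 5/13 -12/13 0; 0 -12/13 -5/13 0; 0 0 0 1]
T3·…·T1 = [1 0 0 0; 0 323/325 36/325 0; 0 36/325 -323/325 0; 0 0 0 1]
det M = -1; M⁻¹ = [1 0 0 0; 0 323/325 36/325 0; 0 36/325 -323/325 0; 0 0 0 1]
M⁻¹ · (-7/5, 1043/1625, -6424/1625)ᵀ = (-7/5, 1/5, 4)ᵀ

p = (-7/5, 1/5, 4)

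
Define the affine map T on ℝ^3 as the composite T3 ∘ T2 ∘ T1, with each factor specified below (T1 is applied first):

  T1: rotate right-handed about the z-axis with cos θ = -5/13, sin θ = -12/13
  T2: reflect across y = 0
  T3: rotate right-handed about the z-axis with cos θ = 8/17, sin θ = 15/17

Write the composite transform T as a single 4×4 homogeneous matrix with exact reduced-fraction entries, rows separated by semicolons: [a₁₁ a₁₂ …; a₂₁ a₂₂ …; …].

T = [-220/221 21/221 0 0; 21/221 220/221 0 0; 0 0 1 0; 0 0 0 1]

T1 = [-5/13 12/13 0 0; -12/13 -5/13 0 0; 0 0 1 0; 0 0 0 1]
T2·T1 = [-5/13 12/13 0 0; 12/13 5/13 0 0; 0 0 1 0; 0 0 0 1]
T3·…·T1 = [-220/221 21/221 0 0; 21/221 220/221 0 0; 0 0 1 0; 0 0 0 1]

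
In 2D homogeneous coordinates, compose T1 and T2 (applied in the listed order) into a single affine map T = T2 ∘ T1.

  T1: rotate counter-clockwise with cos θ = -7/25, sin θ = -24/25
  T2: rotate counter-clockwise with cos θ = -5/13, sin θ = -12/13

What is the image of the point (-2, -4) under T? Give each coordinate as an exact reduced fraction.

T1 rotate counter-clockwise with cos θ = -7/25, sin θ = -24/25: (-2, -4) → (-82/25, 76/25)
T2 rotate counter-clockwise with cos θ = -5/13, sin θ = -12/13: (-82/25, 76/25) → (1322/325, 604/325)

T(p) = (1322/325, 604/325)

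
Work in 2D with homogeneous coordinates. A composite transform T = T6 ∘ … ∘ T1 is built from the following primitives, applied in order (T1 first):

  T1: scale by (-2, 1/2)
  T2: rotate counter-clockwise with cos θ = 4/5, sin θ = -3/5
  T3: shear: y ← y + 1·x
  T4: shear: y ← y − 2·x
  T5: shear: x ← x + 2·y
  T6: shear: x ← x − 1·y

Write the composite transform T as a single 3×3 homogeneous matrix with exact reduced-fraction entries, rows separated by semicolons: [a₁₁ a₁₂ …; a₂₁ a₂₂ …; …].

T1 = [-2 0 0; 0 1/2 0; 0 0 1]
T2·T1 = [-8/5 3/10 0; 6/5 2/5 0; 0 0 1]
T3·…·T1 = [-8/5 3/10 0; -2/5 7/10 0; 0 0 1]
T4·…·T1 = [-8/5 3/10 0; 14/5 1/10 0; 0 0 1]
T5·…·T1 = [4 1/2 0; 14/5 1/10 0; 0 0 1]
T6·…·T1 = [6/5 2/5 0; 14/5 1/10 0; 0 0 1]

T = [6/5 2/5 0; 14/5 1/10 0; 0 0 1]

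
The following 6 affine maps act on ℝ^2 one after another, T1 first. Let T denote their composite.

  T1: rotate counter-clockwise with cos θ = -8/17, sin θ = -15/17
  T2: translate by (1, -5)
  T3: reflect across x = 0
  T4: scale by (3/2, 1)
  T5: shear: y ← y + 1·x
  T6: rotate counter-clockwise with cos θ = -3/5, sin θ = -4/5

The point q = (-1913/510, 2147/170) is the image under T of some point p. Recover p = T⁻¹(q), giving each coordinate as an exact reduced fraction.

T1 = [-8/17 15/17 0; -15/17 -8/17 0; 0 0 1]
T2·T1 = [-8/17 15/17 1; -15/17 -8/17 -5; 0 0 1]
T3·…·T1 = [8/17 -15/17 -1; -15/17 -8/17 -5; 0 0 1]
T4·…·T1 = [12/17 -45/34 -3/2; -15/17 -8/17 -5; 0 0 1]
T5·…·T1 = [12/17 -45/34 -3/2; -3/17 -61/34 -13/2; 0 0 1]
T6·…·T1 = [-48/85 -109/170 -43/10; -39/85 363/170 51/10; 0 0 1]
det M = -3/2; M⁻¹ = [-121/85 -109/255 -67/17; -26/85 32/85 -55/17; 0 0 1]
M⁻¹ · (-1913/510, 2147/170)ᵀ = (-4, 8/3)ᵀ

p = (-4, 8/3)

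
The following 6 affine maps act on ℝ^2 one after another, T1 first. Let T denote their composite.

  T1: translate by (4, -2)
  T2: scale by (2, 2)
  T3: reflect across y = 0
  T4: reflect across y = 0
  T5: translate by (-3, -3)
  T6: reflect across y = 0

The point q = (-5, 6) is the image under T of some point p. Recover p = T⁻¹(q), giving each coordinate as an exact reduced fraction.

T1 = [1 0 4; 0 1 -2; 0 0 1]
T2·T1 = [2 0 8; 0 2 -4; 0 0 1]
T3·…·T1 = [2 0 8; 0 -2 4; 0 0 1]
T4·…·T1 = [2 0 8; 0 2 -4; 0 0 1]
T5·…·T1 = [2 0 5; 0 2 -7; 0 0 1]
T6·…·T1 = [2 0 5; 0 -2 7; 0 0 1]
det M = -4; M⁻¹ = [1/2 0 -5/2; 0 -1/2 7/2; 0 0 1]
M⁻¹ · (-5, 6)ᵀ = (-5, 1/2)ᵀ

p = (-5, 1/2)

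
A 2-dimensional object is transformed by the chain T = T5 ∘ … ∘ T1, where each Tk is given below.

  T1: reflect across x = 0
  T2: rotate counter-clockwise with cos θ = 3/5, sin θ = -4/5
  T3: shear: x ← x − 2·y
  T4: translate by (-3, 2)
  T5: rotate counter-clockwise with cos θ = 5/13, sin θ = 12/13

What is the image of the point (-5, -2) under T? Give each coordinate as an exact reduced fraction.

T(p) = (412/65, 448/65)

T1 reflect across x = 0: (-5, -2) → (5, -2)
T2 rotate counter-clockwise with cos θ = 3/5, sin θ = -4/5: (5, -2) → (7/5, -26/5)
T3 shear: x ← x − 2·y: (7/5, -26/5) → (59/5, -26/5)
T4 translate by (-3, 2): (59/5, -26/5) → (44/5, -16/5)
T5 rotate counter-clockwise with cos θ = 5/13, sin θ = 12/13: (44/5, -16/5) → (412/65, 448/65)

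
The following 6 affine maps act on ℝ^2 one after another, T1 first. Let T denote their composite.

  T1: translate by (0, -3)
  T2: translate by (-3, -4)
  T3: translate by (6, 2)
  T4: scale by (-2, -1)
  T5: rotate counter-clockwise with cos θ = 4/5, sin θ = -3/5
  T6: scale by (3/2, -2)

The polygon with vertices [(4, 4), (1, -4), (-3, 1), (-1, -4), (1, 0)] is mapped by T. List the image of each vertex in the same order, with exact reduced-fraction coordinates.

image vertices: (-159/10, -92/5), (-3/2, -24), (18/5, -32/5), (33/10, -96/5), (-51/10, -88/5)

T1 translate by (0, -3): (4, 4) → (4, 1); (1, -4) → (1, -7); (-3, 1) → (-3, -2); (-1, -4) → (-1, -7); (1, 0) → (1, -3)
T2 translate by (-3, -4): (4, 1) → (1, -3); (1, -7) → (-2, -11); (-3, -2) → (-6, -6); (-1, -7) → (-4, -11); (1, -3) → (-2, -7)
T3 translate by (6, 2): (1, -3) → (7, -1); (-2, -11) → (4, -9); (-6, -6) → (0, -4); (-4, -11) → (2, -9); (-2, -7) → (4, -5)
T4 scale by (-2, -1): (7, -1) → (-14, 1); (4, -9) → (-8, 9); (0, -4) → (0, 4); (2, -9) → (-4, 9); (4, -5) → (-8, 5)
T5 rotate counter-clockwise with cos θ = 4/5, sin θ = -3/5: (-14, 1) → (-53/5, 46/5); (-8, 9) → (-1, 12); (0, 4) → (12/5, 16/5); (-4, 9) → (11/5, 48/5); (-8, 5) → (-17/5, 44/5)
T6 scale by (3/2, -2): (-53/5, 46/5) → (-159/10, -92/5); (-1, 12) → (-3/2, -24); (12/5, 16/5) → (18/5, -32/5); (11/5, 48/5) → (33/10, -96/5); (-17/5, 44/5) → (-51/10, -88/5)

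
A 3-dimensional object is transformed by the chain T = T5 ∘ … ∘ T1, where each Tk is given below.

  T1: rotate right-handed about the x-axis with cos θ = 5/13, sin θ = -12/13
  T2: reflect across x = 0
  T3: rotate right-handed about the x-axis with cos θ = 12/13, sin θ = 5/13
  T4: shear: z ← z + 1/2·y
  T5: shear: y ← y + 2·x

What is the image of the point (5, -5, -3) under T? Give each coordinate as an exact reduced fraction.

T(p) = (-5, -2647/169, -487/338)

T1 rotate right-handed about the x-axis with cos θ = 5/13, sin θ = -12/13: (5, -5, -3) → (5, -61/13, 45/13)
T2 reflect across x = 0: (5, -61/13, 45/13) → (-5, -61/13, 45/13)
T3 rotate right-handed about the x-axis with cos θ = 12/13, sin θ = 5/13: (-5, -61/13, 45/13) → (-5, -957/169, 235/169)
T4 shear: z ← z + 1/2·y: (-5, -957/169, 235/169) → (-5, -957/169, -487/338)
T5 shear: y ← y + 2·x: (-5, -957/169, -487/338) → (-5, -2647/169, -487/338)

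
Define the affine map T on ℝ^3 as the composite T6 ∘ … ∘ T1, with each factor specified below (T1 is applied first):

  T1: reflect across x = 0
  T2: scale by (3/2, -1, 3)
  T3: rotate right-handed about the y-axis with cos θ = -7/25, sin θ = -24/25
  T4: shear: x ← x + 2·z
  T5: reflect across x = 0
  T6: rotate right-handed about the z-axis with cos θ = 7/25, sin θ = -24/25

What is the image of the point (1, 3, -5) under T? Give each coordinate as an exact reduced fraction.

T1 reflect across x = 0: (1, 3, -5) → (-1, 3, -5)
T2 scale by (3/2, -1, 3): (-1, 3, -5) → (-3/2, -3, -15)
T3 rotate right-handed about the y-axis with cos θ = -7/25, sin θ = -24/25: (-3/2, -3, -15) → (741/50, -3, 69/25)
T4 shear: x ← x + 2·z: (741/50, -3, 69/25) → (1017/50, -3, 69/25)
T5 reflect across x = 0: (1017/50, -3, 69/25) → (-1017/50, -3, 69/25)
T6 rotate right-handed about the z-axis with cos θ = 7/25, sin θ = -24/25: (-1017/50, -3, 69/25) → (-10719/1250, 11679/625, 69/25)

T(p) = (-10719/1250, 11679/625, 69/25)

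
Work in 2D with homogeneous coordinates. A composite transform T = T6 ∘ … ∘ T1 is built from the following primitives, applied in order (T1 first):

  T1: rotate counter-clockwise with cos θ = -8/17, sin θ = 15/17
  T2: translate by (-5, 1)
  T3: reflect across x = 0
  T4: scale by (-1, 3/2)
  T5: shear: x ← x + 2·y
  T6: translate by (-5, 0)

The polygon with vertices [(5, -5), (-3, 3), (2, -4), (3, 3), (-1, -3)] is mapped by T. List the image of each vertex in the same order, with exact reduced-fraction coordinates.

T1 rotate counter-clockwise with cos θ = -8/17, sin θ = 15/17: (5, -5) → (35/17, 115/17); (-3, 3) → (-21/17, -69/17); (2, -4) → (44/17, 62/17); (3, 3) → (-69/17, 21/17); (-1, -3) → (53/17, 9/17)
T2 translate by (-5, 1): (35/17, 115/17) → (-50/17, 132/17); (-21/17, -69/17) → (-106/17, -52/17); (44/17, 62/17) → (-41/17, 79/17); (-69/17, 21/17) → (-154/17, 38/17); (53/17, 9/17) → (-32/17, 26/17)
T3 reflect across x = 0: (-50/17, 132/17) → (50/17, 132/17); (-106/17, -52/17) → (106/17, -52/17); (-41/17, 79/17) → (41/17, 79/17); (-154/17, 38/17) → (154/17, 38/17); (-32/17, 26/17) → (32/17, 26/17)
T4 scale by (-1, 3/2): (50/17, 132/17) → (-50/17, 198/17); (106/17, -52/17) → (-106/17, -78/17); (41/17, 79/17) → (-41/17, 237/34); (154/17, 38/17) → (-154/17, 57/17); (32/17, 26/17) → (-32/17, 39/17)
T5 shear: x ← x + 2·y: (-50/17, 198/17) → (346/17, 198/17); (-106/17, -78/17) → (-262/17, -78/17); (-41/17, 237/34) → (196/17, 237/34); (-154/17, 57/17) → (-40/17, 57/17); (-32/17, 39/17) → (46/17, 39/17)
T6 translate by (-5, 0): (346/17, 198/17) → (261/17, 198/17); (-262/17, -78/17) → (-347/17, -78/17); (196/17, 237/34) → (111/17, 237/34); (-40/17, 57/17) → (-125/17, 57/17); (46/17, 39/17) → (-39/17, 39/17)

image vertices: (261/17, 198/17), (-347/17, -78/17), (111/17, 237/34), (-125/17, 57/17), (-39/17, 39/17)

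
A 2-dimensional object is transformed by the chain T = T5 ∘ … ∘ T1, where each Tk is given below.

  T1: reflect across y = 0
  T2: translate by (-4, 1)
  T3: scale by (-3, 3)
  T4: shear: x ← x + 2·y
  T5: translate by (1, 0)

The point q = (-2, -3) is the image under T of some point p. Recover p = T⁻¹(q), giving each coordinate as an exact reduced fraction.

p = (3, 2)

T1 = [1 0 0; 0 -1 0; 0 0 1]
T2·T1 = [1 0 -4; 0 -1 1; 0 0 1]
T3·…·T1 = [-3 0 12; 0 -3 3; 0 0 1]
T4·…·T1 = [-3 -6 18; 0 -3 3; 0 0 1]
T5·…·T1 = [-3 -6 19; 0 -3 3; 0 0 1]
det M = 9; M⁻¹ = [-1/3 2/3 13/3; 0 -1/3 1; 0 0 1]
M⁻¹ · (-2, -3)ᵀ = (3, 2)ᵀ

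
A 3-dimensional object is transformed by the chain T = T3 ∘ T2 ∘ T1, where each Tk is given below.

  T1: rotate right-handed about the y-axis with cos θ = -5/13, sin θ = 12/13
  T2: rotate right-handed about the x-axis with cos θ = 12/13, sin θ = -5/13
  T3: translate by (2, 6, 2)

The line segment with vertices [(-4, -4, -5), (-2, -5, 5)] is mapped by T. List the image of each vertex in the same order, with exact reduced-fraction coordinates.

T1 rotate right-handed about the y-axis with cos θ = -5/13, sin θ = 12/13: (-4, -4, -5) → (-40/13, -4, 73/13); (-2, -5, 5) → (70/13, -5, -1/13)
T2 rotate right-handed about the x-axis with cos θ = 12/13, sin θ = -5/13: (-40/13, -4, 73/13) → (-40/13, -259/169, 1136/169); (70/13, -5, -1/13) → (70/13, -785/169, 313/169)
T3 translate by (2, 6, 2): (-40/13, -259/169, 1136/169) → (-14/13, 755/169, 1474/169); (70/13, -785/169, 313/169) → (96/13, 229/169, 651/169)

image vertices: (-14/13, 755/169, 1474/169), (96/13, 229/169, 651/169)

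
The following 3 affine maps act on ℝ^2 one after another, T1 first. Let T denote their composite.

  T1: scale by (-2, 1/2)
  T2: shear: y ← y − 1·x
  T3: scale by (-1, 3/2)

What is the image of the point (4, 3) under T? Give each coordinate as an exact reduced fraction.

T(p) = (8, 57/4)

T1 scale by (-2, 1/2): (4, 3) → (-8, 3/2)
T2 shear: y ← y − 1·x: (-8, 3/2) → (-8, 19/2)
T3 scale by (-1, 3/2): (-8, 19/2) → (8, 57/4)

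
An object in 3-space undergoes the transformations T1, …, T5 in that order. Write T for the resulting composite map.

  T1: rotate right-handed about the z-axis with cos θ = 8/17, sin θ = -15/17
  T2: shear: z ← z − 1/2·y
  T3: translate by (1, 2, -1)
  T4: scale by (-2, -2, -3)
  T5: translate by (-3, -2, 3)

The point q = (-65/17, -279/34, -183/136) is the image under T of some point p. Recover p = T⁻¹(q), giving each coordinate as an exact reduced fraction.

p = (-5/4, 0, 3)

T1 = [8/17 15/17 0 0; -15/17 8/17 0 0; 0 0 1 0; 0 0 0 1]
T2·T1 = [8/17 15/17 0 0; -15/17 8/17 0 0; 15/34 -4/17 1 0; 0 0 0 1]
T3·…·T1 = [8/17 15/17 0 1; -15/17 8/17 0 2; 15/34 -4/17 1 -1; 0 0 0 1]
T4·…·T1 = [-16/17 -30/17 0 -2; 30/17 -16/17 0 -4; -45/34 12/17 -3 3; 0 0 0 1]
T5·…·T1 = [-16/17 -30/17 0 -5; 30/17 -16/17 0 -6; -45/34 12/17 -3 6; 0 0 0 1]
det M = -12; M⁻¹ = [-4/17 15/34 0 25/17; -15/34 -4/17 0 -123/34; 0 -1/4 -1/3 1/2; 0 0 0 1]
M⁻¹ · (-65/17, -279/34, -183/136)ᵀ = (-5/4, 0, 3)ᵀ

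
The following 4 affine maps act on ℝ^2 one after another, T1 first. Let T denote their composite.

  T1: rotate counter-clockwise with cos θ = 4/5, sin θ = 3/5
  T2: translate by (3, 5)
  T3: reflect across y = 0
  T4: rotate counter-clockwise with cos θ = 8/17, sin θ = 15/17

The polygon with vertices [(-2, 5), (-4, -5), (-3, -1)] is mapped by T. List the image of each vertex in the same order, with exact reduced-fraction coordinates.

image vertices: (521/85, -432/85), (7/85, 266/85), (228/85, -6/85)

T1 rotate counter-clockwise with cos θ = 4/5, sin θ = 3/5: (-2, 5) → (-23/5, 14/5); (-4, -5) → (-1/5, -32/5); (-3, -1) → (-9/5, -13/5)
T2 translate by (3, 5): (-23/5, 14/5) → (-8/5, 39/5); (-1/5, -32/5) → (14/5, -7/5); (-9/5, -13/5) → (6/5, 12/5)
T3 reflect across y = 0: (-8/5, 39/5) → (-8/5, -39/5); (14/5, -7/5) → (14/5, 7/5); (6/5, 12/5) → (6/5, -12/5)
T4 rotate counter-clockwise with cos θ = 8/17, sin θ = 15/17: (-8/5, -39/5) → (521/85, -432/85); (14/5, 7/5) → (7/85, 266/85); (6/5, -12/5) → (228/85, -6/85)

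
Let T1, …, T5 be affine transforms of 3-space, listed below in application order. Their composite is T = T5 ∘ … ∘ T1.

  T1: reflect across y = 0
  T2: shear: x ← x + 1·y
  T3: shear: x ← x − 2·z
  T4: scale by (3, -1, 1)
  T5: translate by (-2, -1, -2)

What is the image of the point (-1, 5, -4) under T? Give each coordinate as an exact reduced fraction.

T1 reflect across y = 0: (-1, 5, -4) → (-1, -5, -4)
T2 shear: x ← x + 1·y: (-1, -5, -4) → (-6, -5, -4)
T3 shear: x ← x − 2·z: (-6, -5, -4) → (2, -5, -4)
T4 scale by (3, -1, 1): (2, -5, -4) → (6, 5, -4)
T5 translate by (-2, -1, -2): (6, 5, -4) → (4, 4, -6)

T(p) = (4, 4, -6)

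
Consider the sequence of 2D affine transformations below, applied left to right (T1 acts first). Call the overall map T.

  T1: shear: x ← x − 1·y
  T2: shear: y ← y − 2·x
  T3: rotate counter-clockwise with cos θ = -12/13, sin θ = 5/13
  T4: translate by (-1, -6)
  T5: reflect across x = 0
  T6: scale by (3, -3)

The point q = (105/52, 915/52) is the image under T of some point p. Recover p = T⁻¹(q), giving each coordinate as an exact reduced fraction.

p = (-1, -3/4)

T1 = [1 -1 0; 0 1 0; 0 0 1]
T2·T1 = [1 -1 0; -2 3 0; 0 0 1]
T3·…·T1 = [-2/13 -3/13 0; 29/13 -41/13 0; 0 0 1]
T4·…·T1 = [-2/13 -3/13 -1; 29/13 -41/13 -6; 0 0 1]
T5·…·T1 = [2/13 3/13 1; 29/13 -41/13 -6; 0 0 1]
T6·…·T1 = [6/13 9/13 3; -87/13 123/13 18; 0 0 1]
det M = 9; M⁻¹ = [41/39 -1/13 -23/13; 29/39 2/39 -41/13; 0 0 1]
M⁻¹ · (105/52, 915/52)ᵀ = (-1, -3/4)ᵀ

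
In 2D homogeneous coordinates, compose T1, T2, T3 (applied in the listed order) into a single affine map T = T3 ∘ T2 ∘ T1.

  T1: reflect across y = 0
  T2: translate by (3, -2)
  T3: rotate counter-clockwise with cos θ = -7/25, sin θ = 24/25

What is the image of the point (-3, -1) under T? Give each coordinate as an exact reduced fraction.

T1 reflect across y = 0: (-3, -1) → (-3, 1)
T2 translate by (3, -2): (-3, 1) → (0, -1)
T3 rotate counter-clockwise with cos θ = -7/25, sin θ = 24/25: (0, -1) → (24/25, 7/25)

T(p) = (24/25, 7/25)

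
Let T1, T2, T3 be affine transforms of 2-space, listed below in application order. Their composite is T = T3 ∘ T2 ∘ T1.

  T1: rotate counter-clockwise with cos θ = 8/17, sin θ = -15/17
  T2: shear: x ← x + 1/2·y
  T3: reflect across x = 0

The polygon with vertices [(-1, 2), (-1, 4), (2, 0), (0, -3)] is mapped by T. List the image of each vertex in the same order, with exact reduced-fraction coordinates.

T1 rotate counter-clockwise with cos θ = 8/17, sin θ = -15/17: (-1, 2) → (22/17, 31/17); (-1, 4) → (52/17, 47/17); (2, 0) → (16/17, -30/17); (0, -3) → (-45/17, -24/17)
T2 shear: x ← x + 1/2·y: (22/17, 31/17) → (75/34, 31/17); (52/17, 47/17) → (151/34, 47/17); (16/17, -30/17) → (1/17, -30/17); (-45/17, -24/17) → (-57/17, -24/17)
T3 reflect across x = 0: (75/34, 31/17) → (-75/34, 31/17); (151/34, 47/17) → (-151/34, 47/17); (1/17, -30/17) → (-1/17, -30/17); (-57/17, -24/17) → (57/17, -24/17)

image vertices: (-75/34, 31/17), (-151/34, 47/17), (-1/17, -30/17), (57/17, -24/17)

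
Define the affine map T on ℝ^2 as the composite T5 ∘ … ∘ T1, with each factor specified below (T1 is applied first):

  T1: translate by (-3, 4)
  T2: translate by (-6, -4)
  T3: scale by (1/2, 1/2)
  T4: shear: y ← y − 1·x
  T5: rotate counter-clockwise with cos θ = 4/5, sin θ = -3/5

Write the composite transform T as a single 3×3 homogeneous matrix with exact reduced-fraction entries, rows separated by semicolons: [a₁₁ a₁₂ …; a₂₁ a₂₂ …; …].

T1 = [1 0 -3; 0 1 4; 0 0 1]
T2·T1 = [1 0 -9; 0 1 0; 0 0 1]
T3·…·T1 = [1/2 0 -9/2; 0 1/2 0; 0 0 1]
T4·…·T1 = [1/2 0 -9/2; -1/2 1/2 9/2; 0 0 1]
T5·…·T1 = [1/10 3/10 -9/10; -7/10 2/5 63/10; 0 0 1]

T = [1/10 3/10 -9/10; -7/10 2/5 63/10; 0 0 1]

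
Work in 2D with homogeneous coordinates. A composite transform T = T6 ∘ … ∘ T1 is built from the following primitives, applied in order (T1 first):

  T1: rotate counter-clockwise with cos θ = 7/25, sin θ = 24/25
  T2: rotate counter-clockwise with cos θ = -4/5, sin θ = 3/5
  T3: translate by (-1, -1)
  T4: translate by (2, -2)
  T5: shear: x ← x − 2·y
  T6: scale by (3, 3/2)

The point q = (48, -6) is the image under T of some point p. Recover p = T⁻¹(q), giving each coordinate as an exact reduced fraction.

T1 = [7/25 -24/25 0; 24/25 7/25 0; 0 0 1]
T2·T1 = [-4/5 3/5 0; -3/5 -4/5 0; 0 0 1]
T3·…·T1 = [-4/5 3/5 -1; -3/5 -4/5 -1; 0 0 1]
T4·…·T1 = [-4/5 3/5 1; -3/5 -4/5 -3; 0 0 1]
T5·…·T1 = [2/5 11/5 7; -3/5 -4/5 -3; 0 0 1]
T6·…·T1 = [6/5 33/5 21; -9/10 -6/5 -9/2; 0 0 1]
det M = 9/2; M⁻¹ = [-4/15 -22/15 -1; 1/5 4/15 -3; 0 0 1]
M⁻¹ · (48, -6)ᵀ = (-5, 5)ᵀ

p = (-5, 5)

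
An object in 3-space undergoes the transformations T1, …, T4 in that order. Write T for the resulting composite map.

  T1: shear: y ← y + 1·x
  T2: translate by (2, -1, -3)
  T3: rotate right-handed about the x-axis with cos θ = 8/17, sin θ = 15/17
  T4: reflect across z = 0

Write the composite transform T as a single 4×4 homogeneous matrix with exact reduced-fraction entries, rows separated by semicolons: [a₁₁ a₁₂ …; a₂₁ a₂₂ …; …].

T = [1 0 0 2; 8/17 8/17 -15/17 37/17; -15/17 -15/17 -8/17 39/17; 0 0 0 1]

T1 = [1 0 0 0; 1 1 0 0; 0 0 1 0; 0 0 0 1]
T2·T1 = [1 0 0 2; 1 1 0 -1; 0 0 1 -3; 0 0 0 1]
T3·…·T1 = [1 0 0 2; 8/17 8/17 -15/17 37/17; 15/17 15/17 8/17 -39/17; 0 0 0 1]
T4·…·T1 = [1 0 0 2; 8/17 8/17 -15/17 37/17; -15/17 -15/17 -8/17 39/17; 0 0 0 1]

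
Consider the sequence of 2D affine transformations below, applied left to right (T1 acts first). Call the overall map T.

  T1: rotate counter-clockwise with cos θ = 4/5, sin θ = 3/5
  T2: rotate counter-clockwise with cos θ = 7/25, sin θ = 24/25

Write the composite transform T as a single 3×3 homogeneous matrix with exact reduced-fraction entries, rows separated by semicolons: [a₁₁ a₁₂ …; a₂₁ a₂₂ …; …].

T1 = [4/5 -3/5 0; 3/5 4/5 0; 0 0 1]
T2·T1 = [-44/125 -117/125 0; 117/125 -44/125 0; 0 0 1]

T = [-44/125 -117/125 0; 117/125 -44/125 0; 0 0 1]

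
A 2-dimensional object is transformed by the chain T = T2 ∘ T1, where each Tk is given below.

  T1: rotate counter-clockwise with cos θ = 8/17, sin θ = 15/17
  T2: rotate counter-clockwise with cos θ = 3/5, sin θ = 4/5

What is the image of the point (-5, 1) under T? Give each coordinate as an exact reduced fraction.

T(p) = (103/85, -421/85)

T1 rotate counter-clockwise with cos θ = 8/17, sin θ = 15/17: (-5, 1) → (-55/17, -67/17)
T2 rotate counter-clockwise with cos θ = 3/5, sin θ = 4/5: (-55/17, -67/17) → (103/85, -421/85)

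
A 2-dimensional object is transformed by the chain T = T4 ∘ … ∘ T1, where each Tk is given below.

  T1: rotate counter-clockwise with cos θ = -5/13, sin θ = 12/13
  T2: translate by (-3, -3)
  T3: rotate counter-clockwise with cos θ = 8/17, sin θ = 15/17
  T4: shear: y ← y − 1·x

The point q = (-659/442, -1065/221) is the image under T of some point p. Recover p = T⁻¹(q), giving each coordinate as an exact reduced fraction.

p = (5/2, 5/2)

T1 = [-5/13 -12/13 0; 12/13 -5/13 0; 0 0 1]
T2·T1 = [-5/13 -12/13 -3; 12/13 -5/13 -3; 0 0 1]
T3·…·T1 = [-220/221 -21/221 21/17; 21/221 -220/221 -69/17; 0 0 1]
T4·…·T1 = [-220/221 -21/221 21/17; 241/221 -199/221 -90/17; 0 0 1]
det M = 1; M⁻¹ = [-199/221 21/221 21/13; -241/221 -220/221 -51/13; 0 0 1]
M⁻¹ · (-659/442, -1065/221)ᵀ = (5/2, 5/2)ᵀ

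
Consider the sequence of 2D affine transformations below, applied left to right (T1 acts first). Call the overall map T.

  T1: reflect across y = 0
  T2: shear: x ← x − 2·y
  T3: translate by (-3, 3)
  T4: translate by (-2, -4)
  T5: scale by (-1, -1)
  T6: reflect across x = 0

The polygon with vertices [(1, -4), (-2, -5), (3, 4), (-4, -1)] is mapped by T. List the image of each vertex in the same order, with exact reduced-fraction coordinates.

image vertices: (-12, -3), (-17, -4), (6, 5), (-11, 0)

T1 reflect across y = 0: (1, -4) → (1, 4); (-2, -5) → (-2, 5); (3, 4) → (3, -4); (-4, -1) → (-4, 1)
T2 shear: x ← x − 2·y: (1, 4) → (-7, 4); (-2, 5) → (-12, 5); (3, -4) → (11, -4); (-4, 1) → (-6, 1)
T3 translate by (-3, 3): (-7, 4) → (-10, 7); (-12, 5) → (-15, 8); (11, -4) → (8, -1); (-6, 1) → (-9, 4)
T4 translate by (-2, -4): (-10, 7) → (-12, 3); (-15, 8) → (-17, 4); (8, -1) → (6, -5); (-9, 4) → (-11, 0)
T5 scale by (-1, -1): (-12, 3) → (12, -3); (-17, 4) → (17, -4); (6, -5) → (-6, 5); (-11, 0) → (11, 0)
T6 reflect across x = 0: (12, -3) → (-12, -3); (17, -4) → (-17, -4); (-6, 5) → (6, 5); (11, 0) → (-11, 0)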